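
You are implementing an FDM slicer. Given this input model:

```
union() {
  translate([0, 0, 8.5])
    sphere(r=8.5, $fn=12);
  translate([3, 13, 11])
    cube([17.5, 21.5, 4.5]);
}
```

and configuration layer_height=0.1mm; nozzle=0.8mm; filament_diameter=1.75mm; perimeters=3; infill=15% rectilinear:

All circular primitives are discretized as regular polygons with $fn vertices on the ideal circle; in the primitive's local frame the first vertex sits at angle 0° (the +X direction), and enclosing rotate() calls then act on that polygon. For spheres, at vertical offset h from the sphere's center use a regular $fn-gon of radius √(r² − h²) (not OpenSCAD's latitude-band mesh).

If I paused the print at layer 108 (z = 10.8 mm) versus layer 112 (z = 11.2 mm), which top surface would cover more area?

layer 112 (z = 11.2 mm)

Layer 108 (z = 10.8): the r=8.5 sphere slices to a regular 12-gon of circumradius 8.183 (√(r²−h²) with h=2.3 from center) (area = (12/2)·8.183²·sin(360°/12) = 200.88 mm²); the cube at (3, 13) is absent (z outside [11, 15.5]); Merging all regions: only the r=8.5 sphere is present, so the union is just that shape — area = 200.88 mm². So its area = 200.88 mm². Layer 112 (z = 11.2): the r=8.5 sphere slices to a regular 12-gon of circumradius 8.060 (√(r²−h²) with h=2.7 from center) (area = (12/2)·8.060²·sin(360°/12) = 194.88 mm²); the cube at (3, 13) (footprint 17.5×21.5) is included at this height (area 376.25 mm²); Taking the union: the 2 present regions are separate (no shared area or edge), so areas and boundary lengths simply add and each stays a separate island — area = 571.13 mm². So its area = 571.13 mm². Layer 112 is larger (571.13 vs 200.88 mm²).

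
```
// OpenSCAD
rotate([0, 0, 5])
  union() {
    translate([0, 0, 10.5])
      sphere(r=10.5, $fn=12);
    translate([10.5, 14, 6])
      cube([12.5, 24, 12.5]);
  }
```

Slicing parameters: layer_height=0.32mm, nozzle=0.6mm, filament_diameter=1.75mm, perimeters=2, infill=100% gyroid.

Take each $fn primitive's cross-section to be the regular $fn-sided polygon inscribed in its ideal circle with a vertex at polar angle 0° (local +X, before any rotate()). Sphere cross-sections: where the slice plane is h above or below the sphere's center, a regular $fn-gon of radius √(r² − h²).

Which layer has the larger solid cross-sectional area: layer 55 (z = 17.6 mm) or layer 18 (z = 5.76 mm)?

Layer 55 (z = 17.6): the r=10.5 sphere contributes a regular 12-gon of circumradius √(10.5²−7.1²) = 7.736 (area = (12/2)·7.736²·sin(360°/12) = 179.52 mm²); the cube at (10.5, 14) (footprint 12.5×24) is included at this height (area 300.00 mm²); Combining (union): the 2 present regions are separate (no shared area or edge), so areas and boundary lengths simply add and each stays a separate island — area = 479.52 mm²; (rotated 5° about Z; rotation is an isometry so areas/perimeters/island counts are preserved). So its area = 479.52 mm². Layer 18 (z = 5.76): the r=10.5 sphere slices to a regular 12-gon of circumradius 9.369 (√(r²−h²) with h=4.74 from center) (area = (12/2)·9.369²·sin(360°/12) = 263.35 mm²); the cube at (10.5, 14) is not intersected at this z (z outside [6, 18.5]); Taking the union: only the r=10.5 sphere is present, so the union is just that shape — area = 263.35 mm²; (rotated 5° about Z; rotation is an isometry so areas/perimeters/island counts are preserved). So its area = 263.35 mm². Layer 55 is larger (479.52 vs 263.35 mm²).

layer 55 (z = 17.6 mm)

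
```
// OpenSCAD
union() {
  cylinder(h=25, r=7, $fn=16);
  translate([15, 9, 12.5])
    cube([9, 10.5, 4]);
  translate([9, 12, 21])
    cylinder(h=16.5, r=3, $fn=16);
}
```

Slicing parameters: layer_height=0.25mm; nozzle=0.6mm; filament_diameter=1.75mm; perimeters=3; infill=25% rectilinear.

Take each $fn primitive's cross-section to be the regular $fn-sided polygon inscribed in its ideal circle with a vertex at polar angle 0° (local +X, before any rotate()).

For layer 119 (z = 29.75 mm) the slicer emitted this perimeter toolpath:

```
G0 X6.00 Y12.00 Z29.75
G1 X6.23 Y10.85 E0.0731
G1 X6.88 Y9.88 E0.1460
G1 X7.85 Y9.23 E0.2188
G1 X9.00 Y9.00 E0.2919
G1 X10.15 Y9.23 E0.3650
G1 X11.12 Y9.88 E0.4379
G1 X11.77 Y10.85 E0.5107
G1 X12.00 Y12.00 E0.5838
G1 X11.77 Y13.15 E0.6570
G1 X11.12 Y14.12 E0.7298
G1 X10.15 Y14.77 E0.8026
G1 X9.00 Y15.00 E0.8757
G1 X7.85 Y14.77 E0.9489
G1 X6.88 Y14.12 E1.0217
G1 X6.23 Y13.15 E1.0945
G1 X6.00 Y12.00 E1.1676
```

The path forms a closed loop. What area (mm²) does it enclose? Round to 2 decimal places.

Apply the shoelace formula to the sequence of (X, Y) vertices; enclosed area = 27.54 mm².

27.54 mm²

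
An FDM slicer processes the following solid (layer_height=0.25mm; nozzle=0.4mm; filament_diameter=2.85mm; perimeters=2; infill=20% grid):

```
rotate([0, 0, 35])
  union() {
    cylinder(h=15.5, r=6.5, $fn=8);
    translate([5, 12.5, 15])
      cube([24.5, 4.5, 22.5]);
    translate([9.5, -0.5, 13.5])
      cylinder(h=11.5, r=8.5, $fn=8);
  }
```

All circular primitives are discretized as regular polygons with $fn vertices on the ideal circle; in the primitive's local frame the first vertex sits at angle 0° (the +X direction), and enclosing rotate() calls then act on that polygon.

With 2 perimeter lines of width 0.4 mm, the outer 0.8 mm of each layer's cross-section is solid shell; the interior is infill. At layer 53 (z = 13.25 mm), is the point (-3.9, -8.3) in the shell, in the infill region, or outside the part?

At z = 13.25 mm: the r=6.5 cylinder contributes a regular 8-gon of circumradius 6.5; the cube at (5, 12.5) is absent (z outside [15, 37.5]); the cylinder at (9.5, -0.5) is absent (z outside [13.5, 25]); Merging all regions: only the r=6.5 cylinder is present, so the union is just that shape — 1 connected region; (rotated 35° about Z; rotation is an isometry so areas/perimeters/island counts are preserved). Overall, the cross-section is a single solid region. Undo the 35° rotation: the query point maps to (-7.955, -4.562) in the un-rotated model frame. The nearest boundary edge runs (-6.50, 0.00)→(-4.60, -4.60); distance from the point to it = 3.09 mm. The point is not inside any of the regions above, so it lies outside the cross-section (3.09 mm from the nearest boundary).

outside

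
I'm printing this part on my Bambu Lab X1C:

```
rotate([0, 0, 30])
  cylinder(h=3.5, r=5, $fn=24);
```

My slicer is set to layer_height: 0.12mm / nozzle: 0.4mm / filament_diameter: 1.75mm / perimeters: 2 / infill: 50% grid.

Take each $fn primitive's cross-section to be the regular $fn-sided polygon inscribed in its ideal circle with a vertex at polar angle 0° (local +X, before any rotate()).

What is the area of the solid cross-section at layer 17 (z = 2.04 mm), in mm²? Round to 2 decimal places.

77.65 mm²

At z = 2.04 mm: the r=5 cylinder gives a regular 24-gon of circumradius 5 (constant along its height) (area = (24/2)·5.000²·sin(360°/24) = 77.65 mm²); (rotated 30° about Z; rotation is an isometry so areas/perimeters/island counts are preserved). Overall, the cross-section is a single solid region. Net area = 77.65 mm².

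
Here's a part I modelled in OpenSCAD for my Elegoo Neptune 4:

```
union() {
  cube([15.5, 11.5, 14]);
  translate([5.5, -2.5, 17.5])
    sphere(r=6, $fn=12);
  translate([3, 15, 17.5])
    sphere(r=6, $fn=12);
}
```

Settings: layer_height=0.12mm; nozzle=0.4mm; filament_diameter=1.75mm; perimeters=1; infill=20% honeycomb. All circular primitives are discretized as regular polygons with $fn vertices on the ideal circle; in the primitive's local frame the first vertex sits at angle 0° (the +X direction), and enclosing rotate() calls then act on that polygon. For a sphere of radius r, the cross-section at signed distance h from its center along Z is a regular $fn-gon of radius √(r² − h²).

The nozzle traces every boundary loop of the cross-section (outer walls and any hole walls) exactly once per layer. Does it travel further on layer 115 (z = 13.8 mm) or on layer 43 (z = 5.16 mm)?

Layer 115 (z = 13.8): the cube is present — its section is the full 15.5×11.5 rectangle (perimeter 54.00 mm); the r=6 sphere at (5.5, -2.5) slices to a regular 12-gon of circumradius 4.723 (√(r²−h²) with h=3.7 from center) (perimeter = 2·12·4.723·sin(180°/12) = 29.34 mm); the sphere at (3, 15): section is a regular 12-gon, circumradius = √(r²−h²) = √(6²−3.7²) = 4.723 (perimeter = 2·12·4.723·sin(180°/12) = 29.34 mm); Taking the union: the regions partially overlap (shared area 16.17 mm²), so the edge portions inside another operand are dropped and the merged outline is re-measured after clipping — boundary = 82.92 mm. So its perimeter = 82.92 mm. Layer 43 (z = 5.16): the cube is present — its section is the full 15.5×11.5 rectangle (perimeter 54.00 mm); the sphere at (5.5, -2.5) is absent (|z−center|=12.340 > r=6); the sphere at (3, 15) is not intersected at this z (|z−center|=12.340 > r=6); Merging all regions: only the 15.5×11.5 cube is present, so the union is just that shape — boundary = 54.00 mm. So its perimeter = 54.00 mm. Layer 115 is larger (82.92 vs 54.00 mm).

layer 115 (z = 13.8 mm)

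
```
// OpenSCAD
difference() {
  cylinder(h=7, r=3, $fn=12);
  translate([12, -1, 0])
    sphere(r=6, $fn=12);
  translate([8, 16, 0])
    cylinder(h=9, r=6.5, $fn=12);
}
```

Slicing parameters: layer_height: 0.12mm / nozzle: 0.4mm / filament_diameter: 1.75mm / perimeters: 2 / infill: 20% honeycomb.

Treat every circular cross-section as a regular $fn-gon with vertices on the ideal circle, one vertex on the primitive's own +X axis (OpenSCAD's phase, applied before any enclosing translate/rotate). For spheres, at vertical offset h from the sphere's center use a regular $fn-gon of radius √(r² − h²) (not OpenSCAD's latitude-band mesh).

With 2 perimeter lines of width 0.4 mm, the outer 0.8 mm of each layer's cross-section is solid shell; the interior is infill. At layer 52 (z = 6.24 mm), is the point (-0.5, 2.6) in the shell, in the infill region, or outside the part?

shell

At z = 6.24 mm: the r=3 cylinder gives a regular 12-gon of circumradius 3 (constant along its height); the sphere at (12, -1) does not reach this height (|z−center|=6.240 > r=6); the r=6.5 cylinder at (8, 16) gives a regular 12-gon of circumradius 6.5 (constant along its height); Taking the first minus the rest: starting from the r=3 cylinder, the r=6.5 cylinder at (8, 16) misses the remaining region (no effect) — 1 connected region. Overall, the cross-section is a single solid region. The nearest boundary edge runs (-1.50, 2.60)→(0.00, 3.00); distance from the point to it = 0.26 mm. The point is inside the cross-section, 0.26 mm from the nearest boundary — within the 0.8 mm shell band (2 × 0.4).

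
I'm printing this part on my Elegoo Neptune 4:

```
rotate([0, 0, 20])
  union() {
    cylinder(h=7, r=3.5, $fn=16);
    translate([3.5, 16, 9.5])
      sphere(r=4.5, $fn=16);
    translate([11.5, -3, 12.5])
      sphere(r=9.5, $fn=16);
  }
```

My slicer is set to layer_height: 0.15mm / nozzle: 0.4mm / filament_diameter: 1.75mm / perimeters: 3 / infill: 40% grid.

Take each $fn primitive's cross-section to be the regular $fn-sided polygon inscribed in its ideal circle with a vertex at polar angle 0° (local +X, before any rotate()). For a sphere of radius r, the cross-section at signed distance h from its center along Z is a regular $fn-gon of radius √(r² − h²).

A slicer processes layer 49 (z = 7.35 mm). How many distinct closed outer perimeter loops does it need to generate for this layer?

At z = 7.35 mm: the cylinder is absent (z outside [0, 7]); the r=4.5 sphere at (3.5, 16) contributes a regular 16-gon of circumradius √(4.5²−2.15²) = 3.953; the r=9.5 sphere at (11.5, -3) slices to a regular 16-gon of circumradius 7.983 (√(r²−h²) with h=5.15 from center); Merging all regions: the 2 present regions are separate (no shared area or edge), so areas and boundary lengths simply add and each stays a separate island — 2 connected regions; (rotated 20° about Z; rotation is an isometry so areas/perimeters/island counts are preserved). The result has 2 disconnected regions.

2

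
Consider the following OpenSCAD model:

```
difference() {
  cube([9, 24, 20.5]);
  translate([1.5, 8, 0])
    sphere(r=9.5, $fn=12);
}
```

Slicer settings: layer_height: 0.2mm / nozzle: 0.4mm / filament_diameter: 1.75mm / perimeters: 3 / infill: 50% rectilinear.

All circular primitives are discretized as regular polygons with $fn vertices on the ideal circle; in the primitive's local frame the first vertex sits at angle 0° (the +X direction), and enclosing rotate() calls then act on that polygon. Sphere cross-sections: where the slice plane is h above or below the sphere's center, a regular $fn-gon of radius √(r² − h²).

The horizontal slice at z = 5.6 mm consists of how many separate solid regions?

2

At z = 5.6 mm: the cube is present — its section is the full 9×24 rectangle; the r=9.5 sphere at (1.5, 8) contributes a regular 12-gon of circumradius √(9.5²−5.6²) = 7.674; After the difference (first − rest): starting from the 9×24 cube, the r=9.5 sphere at (1.5, 8) partially overlaps it — only the 110.64 mm² overlap (of its 176.67 mm²) is removed, clipping the outline — 2 connected regions. The result has 2 disconnected regions.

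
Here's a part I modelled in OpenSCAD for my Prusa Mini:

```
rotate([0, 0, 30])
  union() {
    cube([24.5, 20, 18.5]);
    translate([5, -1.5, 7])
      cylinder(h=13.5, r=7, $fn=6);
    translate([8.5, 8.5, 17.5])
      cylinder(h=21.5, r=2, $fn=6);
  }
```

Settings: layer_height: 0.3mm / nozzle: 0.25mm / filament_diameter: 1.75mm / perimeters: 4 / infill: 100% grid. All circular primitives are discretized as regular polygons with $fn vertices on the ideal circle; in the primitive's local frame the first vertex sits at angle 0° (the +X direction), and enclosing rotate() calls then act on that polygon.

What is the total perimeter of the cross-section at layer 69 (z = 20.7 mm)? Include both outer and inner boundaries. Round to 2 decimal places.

12.00 mm

At z = 20.7 mm: the cube does not reach this height (z outside [0, 18.5]); the cylinder at (5, -1.5) is absent (z outside [7, 20.5]); the cylinder at (8.5, 8.5): section is a regular 6-gon, circumradius r=2 (perimeter = 2·6·2.000·sin(180°/6) = 12.00 mm); Merging all regions: only the r=2 cylinder at (8.5, 8.5) is present, so the union is just that shape — boundary = 12.00 mm; (whole slice rotated 30° about Z — lengths, areas and connectivity unchanged). Overall, the cross-section is a single solid region. Total boundary length (outer) = 12.00 mm.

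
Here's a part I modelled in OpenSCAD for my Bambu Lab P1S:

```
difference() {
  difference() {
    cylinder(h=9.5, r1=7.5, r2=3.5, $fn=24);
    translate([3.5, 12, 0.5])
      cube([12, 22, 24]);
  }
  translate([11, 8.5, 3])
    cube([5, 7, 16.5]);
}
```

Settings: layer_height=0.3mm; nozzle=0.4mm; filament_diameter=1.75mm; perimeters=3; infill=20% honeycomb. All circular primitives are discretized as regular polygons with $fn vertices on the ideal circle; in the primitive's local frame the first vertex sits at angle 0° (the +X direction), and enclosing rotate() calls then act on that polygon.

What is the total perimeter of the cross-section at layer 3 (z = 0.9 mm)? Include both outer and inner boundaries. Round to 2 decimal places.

At z = 0.9 mm: the cone (r1=7.5→r2=3.5) has section circumradius 7.121 here — a regular 24-gon (perimeter = 2·24·7.121·sin(180°/24) = 44.62 mm); the 12×22 cube at (3.5, 12) contributes its full rectangle (perimeter 68.00 mm); Subtracting the remaining from the first: starting from the cone, the 12×22 cube at (3.5, 12) misses the remaining region (no effect) — boundary = 44.62 mm; the cube at (11, 8.5) does not reach this height (z outside [3, 19.5]); Taking the first minus the rest: none of the subtracted shapes is present at this height, so that combined region is unchanged — boundary = 44.62 mm. Overall, the cross-section is a single solid region. Total boundary length (outer) = 44.62 mm.

44.62 mm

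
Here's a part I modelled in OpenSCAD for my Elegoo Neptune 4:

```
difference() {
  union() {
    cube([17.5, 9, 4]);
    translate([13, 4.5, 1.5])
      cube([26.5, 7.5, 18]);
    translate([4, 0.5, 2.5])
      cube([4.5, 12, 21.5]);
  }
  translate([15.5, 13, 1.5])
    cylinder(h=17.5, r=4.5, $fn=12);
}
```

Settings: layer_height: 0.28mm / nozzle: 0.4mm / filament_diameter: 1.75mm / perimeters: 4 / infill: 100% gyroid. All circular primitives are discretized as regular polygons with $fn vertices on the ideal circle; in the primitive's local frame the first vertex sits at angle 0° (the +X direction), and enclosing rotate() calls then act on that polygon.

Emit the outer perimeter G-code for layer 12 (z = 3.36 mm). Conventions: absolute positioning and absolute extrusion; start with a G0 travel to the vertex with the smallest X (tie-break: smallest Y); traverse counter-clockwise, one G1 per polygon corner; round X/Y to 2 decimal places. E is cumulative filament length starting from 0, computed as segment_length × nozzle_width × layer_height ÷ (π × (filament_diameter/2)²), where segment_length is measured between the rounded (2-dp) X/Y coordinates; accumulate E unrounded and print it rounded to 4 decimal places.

G0 X0.00 Y0.00 Z3.36
G1 X17.50 Y0.00 E0.8149
G1 X17.50 Y4.50 E1.0244
G1 X39.50 Y4.50 E2.0488
G1 X39.50 Y12.00 E2.3981
G1 X19.73 Y12.00 E3.3186
G1 X19.40 Y10.75 E3.3788
G1 X17.75 Y9.10 E3.4875
G1 X15.50 Y8.50 E3.5959
G1 X13.25 Y9.10 E3.7043
G1 X13.00 Y9.35 E3.7208
G1 X13.00 Y9.00 E3.7371
G1 X8.50 Y9.00 E3.9466
G1 X8.50 Y12.50 E4.1096
G1 X4.00 Y12.50 E4.3192
G1 X4.00 Y9.00 E4.4821
G1 X0.00 Y9.00 E4.6684
G1 X0.00 Y0.00 E5.0875

At z = 3.36 mm: the cube is present — its section is the full 17.5×9 rectangle; the 26.5×7.5 cube at (13, 4.5) contributes its full rectangle; the 4.5×12 cube at (4, 0.5) contributes its full rectangle; Taking the union: the regions partially overlap (shared area 58.50 mm²), so overlapping operands fuse into one piece — 1 connected region; the cylinder at (15.5, 13): section is a regular 12-gon, circumradius r=4.5; After the difference (first − rest): starting from the result so far, the r=4.5 cylinder at (15.5, 13) partially overlaps it — only the 18.71 mm² overlap (of its 60.75 mm²) is removed, clipping the outline — 1 connected region. The outline is a single polygon with 17 vertices. Extrusion per mm of travel: 0.4 × 0.28 / (π × 0.875²) = 0.046564. Accumulating E over each segment gives final E = 5.0875.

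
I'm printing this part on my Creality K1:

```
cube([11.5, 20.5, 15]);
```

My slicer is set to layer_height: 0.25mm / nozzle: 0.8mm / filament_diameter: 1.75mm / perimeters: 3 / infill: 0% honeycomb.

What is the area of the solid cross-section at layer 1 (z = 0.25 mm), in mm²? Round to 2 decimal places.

At z = 0.25 mm: the 11.5×20.5 cube contributes its full rectangle (area 235.75 mm²). Overall, the cross-section is a single solid region. Net area = 235.75 mm².

235.75 mm²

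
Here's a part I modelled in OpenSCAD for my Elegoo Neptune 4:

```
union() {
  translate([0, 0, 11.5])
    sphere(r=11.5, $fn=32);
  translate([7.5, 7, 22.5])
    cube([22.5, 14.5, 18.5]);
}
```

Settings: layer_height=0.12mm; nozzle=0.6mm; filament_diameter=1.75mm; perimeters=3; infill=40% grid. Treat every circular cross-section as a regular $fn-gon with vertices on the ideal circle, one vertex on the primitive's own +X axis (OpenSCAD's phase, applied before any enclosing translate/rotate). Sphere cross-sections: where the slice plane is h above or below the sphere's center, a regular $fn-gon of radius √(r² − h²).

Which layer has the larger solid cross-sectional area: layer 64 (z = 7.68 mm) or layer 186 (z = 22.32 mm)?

Layer 64 (z = 7.68): the r=11.5 sphere slices to a regular 32-gon of circumradius 10.847 (√(r²−h²) with h=3.82 from center) (area = (32/2)·10.847²·sin(360°/32) = 367.26 mm²); the cube at (7.5, 7) is not intersected at this z (z outside [22.5, 41]); Merging all regions: only the r=11.5 sphere is present, so the union is just that shape — area = 367.26 mm². So its area = 367.26 mm². Layer 186 (z = 22.32): the sphere: section is a regular 32-gon, circumradius = √(r²−h²) = √(11.5²−10.82²) = 3.896 (area = (32/2)·3.896²·sin(360°/32) = 47.38 mm²); the cube at (7.5, 7) is absent (z outside [22.5, 41]); Merging all regions: only the r=11.5 sphere is present, so the union is just that shape — area = 47.38 mm². So its area = 47.38 mm². Layer 64 is larger (367.26 vs 47.38 mm²).

layer 64 (z = 7.68 mm)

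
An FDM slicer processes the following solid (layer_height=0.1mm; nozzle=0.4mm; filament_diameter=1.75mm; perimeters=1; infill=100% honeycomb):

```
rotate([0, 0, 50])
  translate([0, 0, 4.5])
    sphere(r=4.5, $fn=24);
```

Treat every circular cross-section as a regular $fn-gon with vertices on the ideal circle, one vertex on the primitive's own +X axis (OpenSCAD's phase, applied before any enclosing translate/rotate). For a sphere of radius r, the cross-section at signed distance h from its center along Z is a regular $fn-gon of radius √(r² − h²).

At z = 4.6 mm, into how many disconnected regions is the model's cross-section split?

At z = 4.6 mm: the r=4.5 sphere slices to a regular 24-gon of circumradius 4.499 (√(r²−h²) with h=0.1 from center); (rotated 50° about Z; rotation is an isometry so areas/perimeters/island counts are preserved). The result has 1 disconnected region.

1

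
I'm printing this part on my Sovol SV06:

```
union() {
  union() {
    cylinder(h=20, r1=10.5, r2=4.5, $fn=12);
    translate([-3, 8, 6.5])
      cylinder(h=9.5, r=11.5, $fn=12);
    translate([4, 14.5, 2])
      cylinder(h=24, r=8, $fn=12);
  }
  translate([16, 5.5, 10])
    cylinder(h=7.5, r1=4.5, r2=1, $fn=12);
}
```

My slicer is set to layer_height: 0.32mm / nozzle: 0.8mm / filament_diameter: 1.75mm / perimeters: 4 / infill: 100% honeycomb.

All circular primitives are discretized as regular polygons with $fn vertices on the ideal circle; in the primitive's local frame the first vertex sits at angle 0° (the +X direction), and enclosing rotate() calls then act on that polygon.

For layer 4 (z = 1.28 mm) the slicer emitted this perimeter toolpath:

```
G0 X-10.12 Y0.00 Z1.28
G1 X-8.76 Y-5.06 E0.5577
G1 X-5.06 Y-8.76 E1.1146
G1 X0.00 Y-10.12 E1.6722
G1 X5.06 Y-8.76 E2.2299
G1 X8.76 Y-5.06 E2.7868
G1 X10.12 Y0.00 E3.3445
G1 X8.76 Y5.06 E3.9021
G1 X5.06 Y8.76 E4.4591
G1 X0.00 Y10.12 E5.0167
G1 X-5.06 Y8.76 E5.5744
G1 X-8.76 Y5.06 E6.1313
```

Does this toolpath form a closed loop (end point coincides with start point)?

Start point (G0): (-10.12, 0.00). End point (last G1): the path does not return to the start — open.

no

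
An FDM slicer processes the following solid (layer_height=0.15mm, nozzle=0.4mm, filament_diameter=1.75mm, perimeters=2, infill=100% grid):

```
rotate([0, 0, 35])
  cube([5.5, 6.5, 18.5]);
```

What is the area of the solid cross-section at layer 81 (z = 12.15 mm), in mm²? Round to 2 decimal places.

35.75 mm²

At z = 12.15 mm: the cube (footprint 5.5×6.5) is included at this height (area 35.75 mm²); (whole slice rotated 35° about Z — lengths, areas and connectivity unchanged). Overall, the cross-section is a single solid region. Net area = 35.75 mm².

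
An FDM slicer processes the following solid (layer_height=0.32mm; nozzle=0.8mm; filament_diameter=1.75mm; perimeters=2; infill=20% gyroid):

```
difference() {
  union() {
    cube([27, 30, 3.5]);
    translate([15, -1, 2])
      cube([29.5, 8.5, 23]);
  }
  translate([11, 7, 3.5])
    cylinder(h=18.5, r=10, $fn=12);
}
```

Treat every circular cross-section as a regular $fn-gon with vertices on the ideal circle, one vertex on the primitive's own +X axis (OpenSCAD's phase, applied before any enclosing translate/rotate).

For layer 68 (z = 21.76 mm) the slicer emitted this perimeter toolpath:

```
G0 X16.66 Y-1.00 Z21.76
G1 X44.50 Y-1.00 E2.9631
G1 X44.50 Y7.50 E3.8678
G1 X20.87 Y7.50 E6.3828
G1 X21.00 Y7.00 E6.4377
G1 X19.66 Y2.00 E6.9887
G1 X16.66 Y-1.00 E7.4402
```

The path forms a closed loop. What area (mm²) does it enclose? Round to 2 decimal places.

211.65 mm²

Apply the shoelace formula to the sequence of (X, Y) vertices; enclosed area = 211.65 mm².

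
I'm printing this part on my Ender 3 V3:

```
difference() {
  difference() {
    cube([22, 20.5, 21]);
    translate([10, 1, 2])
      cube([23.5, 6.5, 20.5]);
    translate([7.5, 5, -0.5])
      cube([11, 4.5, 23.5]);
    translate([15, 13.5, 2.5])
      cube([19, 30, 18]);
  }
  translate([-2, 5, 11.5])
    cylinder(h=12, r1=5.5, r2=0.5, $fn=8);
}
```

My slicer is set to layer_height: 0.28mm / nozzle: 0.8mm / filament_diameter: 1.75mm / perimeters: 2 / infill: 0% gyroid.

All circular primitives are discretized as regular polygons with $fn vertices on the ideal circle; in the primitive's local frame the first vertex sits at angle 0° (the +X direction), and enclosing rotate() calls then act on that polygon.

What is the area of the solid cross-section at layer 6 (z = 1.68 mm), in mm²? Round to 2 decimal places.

401.50 mm²

At z = 1.68 mm: the cube is present — its section is the full 22×20.5 rectangle (area 451.00 mm²); the cube at (10, 1) is not intersected at this z (z outside [2, 22.5]); the cube at (7.5, 5) is present — its section is the full 11×4.5 rectangle (area 49.50 mm²); the cube at (15, 13.5) is absent (z outside [2.5, 20.5]); Subtracting the remaining from the first: starting from the 22×20.5 cube (451.00 mm²), the 11×4.5 cube at (7.5, 5) lies wholly inside it (removes its full 49.50 mm² and its 31.00 mm outline becomes a hole wall) — area = 401.50 mm²; the cone at (-2, 5) does not reach this height (z outside [11.5, 23.5]); Taking the first minus the rest: none of the subtracted shapes is present at this height, so the result so far is unchanged — area = 401.50 mm². Overall, the cross-section is one region with 1 hole. Net area = 401.50 mm².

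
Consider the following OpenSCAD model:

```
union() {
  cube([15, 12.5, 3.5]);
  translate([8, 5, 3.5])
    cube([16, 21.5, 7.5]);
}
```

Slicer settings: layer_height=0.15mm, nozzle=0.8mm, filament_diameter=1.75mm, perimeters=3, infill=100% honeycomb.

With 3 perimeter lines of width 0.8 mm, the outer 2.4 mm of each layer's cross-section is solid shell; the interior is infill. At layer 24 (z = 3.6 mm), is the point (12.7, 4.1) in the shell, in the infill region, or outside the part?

At z = 3.6 mm: the cube does not reach this height (z outside [0, 3.5]); the cube at (8, 5) is present — its section is the full 16×21.5 rectangle; Combining (union): only the 16×21.5 cube at (8, 5) is present, so the union is just that shape — 1 connected region. Overall, the cross-section is a single solid region. The nearest boundary edge runs (8.00, 5.00)→(24.00, 5.00); distance from the point to it = 0.90 mm. The point is not inside any of the regions above, so it lies outside the cross-section (0.90 mm from the nearest boundary).

outside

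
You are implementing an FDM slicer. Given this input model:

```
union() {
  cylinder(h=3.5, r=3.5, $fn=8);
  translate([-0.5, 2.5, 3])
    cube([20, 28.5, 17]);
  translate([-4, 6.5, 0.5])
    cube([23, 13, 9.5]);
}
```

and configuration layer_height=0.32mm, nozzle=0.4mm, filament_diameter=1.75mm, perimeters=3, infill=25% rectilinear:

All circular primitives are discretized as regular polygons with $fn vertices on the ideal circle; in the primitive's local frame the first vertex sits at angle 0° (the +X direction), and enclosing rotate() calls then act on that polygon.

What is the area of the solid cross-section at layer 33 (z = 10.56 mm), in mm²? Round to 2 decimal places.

At z = 10.56 mm: the cylinder is not intersected at this z (z outside [0, 3.5]); the cube at (-0.5, 2.5) is present — its section is the full 20×28.5 rectangle (area 570.00 mm²); the cube at (-4, 6.5) is not intersected at this z (z outside [0.5, 10]); Combining (union): only the 20×28.5 cube at (-0.5, 2.5) is present, so the union is just that shape — area = 570.00 mm². Overall, the cross-section is a single solid region. Net area = 570.00 mm².

570.00 mm²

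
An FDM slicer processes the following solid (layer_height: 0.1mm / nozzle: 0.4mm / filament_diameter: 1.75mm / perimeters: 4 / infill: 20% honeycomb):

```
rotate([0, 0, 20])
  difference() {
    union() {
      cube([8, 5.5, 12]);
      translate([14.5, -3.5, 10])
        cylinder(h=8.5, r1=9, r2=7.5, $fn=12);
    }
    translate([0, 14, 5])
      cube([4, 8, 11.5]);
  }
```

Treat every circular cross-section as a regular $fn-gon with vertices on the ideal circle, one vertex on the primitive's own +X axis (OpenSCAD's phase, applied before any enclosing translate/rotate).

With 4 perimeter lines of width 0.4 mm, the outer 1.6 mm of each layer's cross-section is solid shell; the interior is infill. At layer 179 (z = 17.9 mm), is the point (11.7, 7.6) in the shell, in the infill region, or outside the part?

shell

At z = 17.9 mm: the cube is absent (z outside [0, 12]); the cone at (14.5, -3.5) (r1=9→r2=7.5) has section circumradius 7.606 here — a regular 12-gon; Combining (union): only the cone at (14.5, -3.5) is present, so the union is just that shape — 1 connected region; the cube at (0, 14) is not intersected at this z (z outside [5, 16.5]); After the difference (first − rest): none of the subtracted shapes is present at this height, so the result so far is unchanged — 1 connected region; (rotated 20° about Z; rotation is an isometry so areas/perimeters/island counts are preserved). Overall, the cross-section is a single solid region. Undo the 20° rotation: the query point maps to (13.594, 3.140) in the un-rotated model frame. The nearest boundary edge runs (14.50, 4.11)→(10.70, 3.09); distance from the point to it = 0.70 mm. The point is inside the cross-section, 0.70 mm from the nearest boundary — within the 1.6 mm shell band (4 × 0.4).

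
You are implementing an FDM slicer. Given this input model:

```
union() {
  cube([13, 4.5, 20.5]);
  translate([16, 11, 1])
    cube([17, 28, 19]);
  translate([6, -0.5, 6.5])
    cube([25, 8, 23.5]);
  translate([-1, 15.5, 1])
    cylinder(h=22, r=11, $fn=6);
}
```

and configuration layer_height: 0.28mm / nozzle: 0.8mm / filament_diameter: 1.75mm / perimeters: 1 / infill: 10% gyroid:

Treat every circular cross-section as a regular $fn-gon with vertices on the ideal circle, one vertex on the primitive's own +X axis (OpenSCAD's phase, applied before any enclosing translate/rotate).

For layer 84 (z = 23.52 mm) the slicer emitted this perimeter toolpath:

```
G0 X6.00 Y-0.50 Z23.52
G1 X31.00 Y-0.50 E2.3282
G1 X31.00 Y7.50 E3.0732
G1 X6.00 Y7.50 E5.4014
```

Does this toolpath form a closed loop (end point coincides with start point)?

no

Start point (G0): (6.00, -0.50). End point (last G1): the path does not return to the start — open.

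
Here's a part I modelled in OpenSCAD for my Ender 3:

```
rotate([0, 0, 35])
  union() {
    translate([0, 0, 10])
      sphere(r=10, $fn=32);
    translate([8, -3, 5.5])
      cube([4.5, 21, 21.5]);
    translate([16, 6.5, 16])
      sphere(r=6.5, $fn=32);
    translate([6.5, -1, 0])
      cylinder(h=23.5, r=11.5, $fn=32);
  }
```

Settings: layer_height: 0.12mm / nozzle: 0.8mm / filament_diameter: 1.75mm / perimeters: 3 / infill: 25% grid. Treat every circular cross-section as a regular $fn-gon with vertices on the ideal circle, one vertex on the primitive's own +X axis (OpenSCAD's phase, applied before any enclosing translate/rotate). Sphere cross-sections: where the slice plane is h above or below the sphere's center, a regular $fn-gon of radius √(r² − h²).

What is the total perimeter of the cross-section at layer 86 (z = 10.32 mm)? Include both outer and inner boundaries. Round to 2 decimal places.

103.68 mm

At z = 10.32 mm: the r=10 sphere contributes a regular 32-gon of circumradius √(10²−0.32²) = 9.995 (perimeter = 2·32·9.995·sin(180°/32) = 62.70 mm); the 4.5×21 cube at (8, -3) contributes its full rectangle (perimeter 51.00 mm); the r=6.5 sphere at (16, 6.5) slices to a regular 32-gon of circumradius 3.160 (√(r²−h²) with h=5.68 from center) (perimeter = 2·32·3.160·sin(180°/32) = 19.82 mm); the r=11.5 cylinder at (6.5, -1) gives a regular 32-gon of circumradius 11.5 (constant along its height) (perimeter = 2·32·11.500·sin(180°/32) = 72.14 mm); Merging all regions: the regions partially overlap (shared area 287.90 mm²), so the edge portions inside another operand are dropped and the merged outline is re-measured after clipping — boundary = 103.68 mm; (whole slice rotated 35° about Z — lengths, areas and connectivity unchanged). Overall, the cross-section is a single solid region. Total boundary length (outer) = 103.68 mm.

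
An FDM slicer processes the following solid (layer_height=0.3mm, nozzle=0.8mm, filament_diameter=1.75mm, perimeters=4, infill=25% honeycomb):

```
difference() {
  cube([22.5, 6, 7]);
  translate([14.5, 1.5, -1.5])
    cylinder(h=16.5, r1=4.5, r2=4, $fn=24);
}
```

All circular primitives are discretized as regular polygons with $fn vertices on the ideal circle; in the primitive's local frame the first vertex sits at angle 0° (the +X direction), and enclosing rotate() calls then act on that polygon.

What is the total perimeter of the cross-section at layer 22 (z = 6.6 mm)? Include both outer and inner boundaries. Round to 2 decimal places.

At z = 6.6 mm: the cube (footprint 22.5×6) is included at this height (perimeter 57.00 mm); the cone at (14.5, 1.5): at t=0.491 of its height the radius interpolates to r₁+(r₂−r₁)t = 4.255, giving a regular 24-gon of that circumradius (perimeter = 2·24·4.255·sin(180°/24) = 26.66 mm); Subtracting the remaining from the first: starting from the 22.5×6 cube, the cone at (14.5, 1.5) partially overlaps it — only the 40.53 mm² overlap (of its 56.22 mm²) is removed, clipping the outline — boundary = 65.52 mm. Overall, the cross-section is a single solid region. Total boundary length (outer) = 65.52 mm.

65.52 mm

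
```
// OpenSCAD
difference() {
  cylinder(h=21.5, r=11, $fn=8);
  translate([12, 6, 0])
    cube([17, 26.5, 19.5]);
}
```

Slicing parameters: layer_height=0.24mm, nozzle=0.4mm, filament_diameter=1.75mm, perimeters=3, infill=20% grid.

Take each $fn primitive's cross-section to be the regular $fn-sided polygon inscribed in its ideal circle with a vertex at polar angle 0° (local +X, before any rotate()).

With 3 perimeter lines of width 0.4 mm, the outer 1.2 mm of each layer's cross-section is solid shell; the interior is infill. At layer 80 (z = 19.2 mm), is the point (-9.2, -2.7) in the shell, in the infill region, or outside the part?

At z = 19.2 mm: the r=11 cylinder contributes a regular 8-gon of circumradius 11; the cube at (12, 6) is present — its section is the full 17×26.5 rectangle; Taking the first minus the rest: starting from the r=11 cylinder, the 17×26.5 cube at (12, 6) misses the remaining region (no effect) — 1 connected region. Overall, the cross-section is a single solid region. The nearest boundary edge runs (-7.78, -7.78)→(-11.00, 0.00); distance from the point to it = 0.63 mm. The point is inside the cross-section, 0.63 mm from the nearest boundary — within the 1.2 mm shell band (3 × 0.4).

shell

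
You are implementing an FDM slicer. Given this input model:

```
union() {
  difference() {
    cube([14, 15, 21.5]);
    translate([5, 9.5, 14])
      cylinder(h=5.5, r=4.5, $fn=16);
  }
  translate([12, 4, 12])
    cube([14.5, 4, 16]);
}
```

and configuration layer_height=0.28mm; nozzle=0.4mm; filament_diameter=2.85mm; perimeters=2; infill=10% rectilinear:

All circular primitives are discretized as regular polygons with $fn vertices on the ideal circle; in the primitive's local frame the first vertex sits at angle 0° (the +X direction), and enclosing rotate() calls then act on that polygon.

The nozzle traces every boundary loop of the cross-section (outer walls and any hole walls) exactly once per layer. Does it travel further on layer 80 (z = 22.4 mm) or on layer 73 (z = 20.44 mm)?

layer 73 (z = 20.44 mm)

Layer 80 (z = 22.4): the cube does not reach this height (z outside [0, 21.5]); the cylinder at (5, 9.5) is not intersected at this z (z outside [14, 19.5]); Taking the first minus the rest: the first operand is absent here, so nothing remains; the cube at (12, 4) is present — its section is the full 14.5×4 rectangle (perimeter 37.00 mm); Combining (union): only the 14.5×4 cube at (12, 4) is present, so the union is just that shape — boundary = 37.00 mm. So its perimeter = 37.00 mm. Layer 73 (z = 20.44): the cube (footprint 14×15) is included at this height (perimeter 58.00 mm); the cylinder at (5, 9.5) is absent (z outside [14, 19.5]); Taking the first minus the rest: none of the subtracted shapes is present at this height, so the 14×15 cube is unchanged — boundary = 58.00 mm; the 14.5×4 cube at (12, 4) contributes its full rectangle (perimeter 37.00 mm); Taking the union: the regions partially overlap (shared area 8.00 mm²), so the edge portions inside another operand are dropped and the merged outline is re-measured after clipping — boundary = 83.00 mm. So its perimeter = 83.00 mm. Layer 73 is larger (83.00 vs 37.00 mm).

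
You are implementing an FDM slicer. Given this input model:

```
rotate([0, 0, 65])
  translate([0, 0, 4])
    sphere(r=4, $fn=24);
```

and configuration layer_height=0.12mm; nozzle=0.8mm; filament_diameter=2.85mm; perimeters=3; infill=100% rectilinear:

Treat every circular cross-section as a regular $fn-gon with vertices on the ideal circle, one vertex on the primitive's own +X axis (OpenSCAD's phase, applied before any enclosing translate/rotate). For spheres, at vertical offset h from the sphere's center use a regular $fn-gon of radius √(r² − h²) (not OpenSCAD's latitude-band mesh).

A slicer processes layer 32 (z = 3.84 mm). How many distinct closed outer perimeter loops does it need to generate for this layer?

1

At z = 3.84 mm: the r=4 sphere slices to a regular 24-gon of circumradius 3.997 (√(r²−h²) with h=0.16 from center); (whole slice rotated 65° about Z — lengths, areas and connectivity unchanged). The result has 1 disconnected region.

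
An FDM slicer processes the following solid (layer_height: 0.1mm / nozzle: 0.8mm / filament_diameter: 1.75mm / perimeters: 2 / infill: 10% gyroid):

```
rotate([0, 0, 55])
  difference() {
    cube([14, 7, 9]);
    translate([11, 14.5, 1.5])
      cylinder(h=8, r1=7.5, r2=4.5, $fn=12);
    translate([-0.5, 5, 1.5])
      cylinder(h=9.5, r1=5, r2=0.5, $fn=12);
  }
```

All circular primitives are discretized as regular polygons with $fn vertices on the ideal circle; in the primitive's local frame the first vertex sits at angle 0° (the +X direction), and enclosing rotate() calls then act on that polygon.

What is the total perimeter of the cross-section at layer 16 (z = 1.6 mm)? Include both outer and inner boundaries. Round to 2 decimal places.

At z = 1.6 mm: the 14×7 cube contributes its full rectangle (perimeter 42.00 mm); the cone at (11, 14.5) contributes a regular 12-gon of circumradius 7.463 (interpolated between r1=7.5 and r2=4.5 at t=0.013) (perimeter = 2·12·7.463·sin(180°/12) = 46.35 mm); the cone at (-0.5, 5) (r1=5→r2=0.5) has section circumradius 4.953 here — a regular 12-gon (perimeter = 2·12·4.953·sin(180°/12) = 30.76 mm); Taking the first minus the rest: starting from the 14×7 cube, the cone at (11, 14.5) misses the remaining region (no effect); the cone at (-0.5, 5) partially overlaps it — only the 24.32 mm² overlap (of its 73.59 mm²) is removed, clipping the outline — boundary = 40.51 mm; (rotated 55° about Z; rotation is an isometry so areas/perimeters/island counts are preserved). Overall, the cross-section is a single solid region. Total boundary length (outer) = 40.51 mm.

40.51 mm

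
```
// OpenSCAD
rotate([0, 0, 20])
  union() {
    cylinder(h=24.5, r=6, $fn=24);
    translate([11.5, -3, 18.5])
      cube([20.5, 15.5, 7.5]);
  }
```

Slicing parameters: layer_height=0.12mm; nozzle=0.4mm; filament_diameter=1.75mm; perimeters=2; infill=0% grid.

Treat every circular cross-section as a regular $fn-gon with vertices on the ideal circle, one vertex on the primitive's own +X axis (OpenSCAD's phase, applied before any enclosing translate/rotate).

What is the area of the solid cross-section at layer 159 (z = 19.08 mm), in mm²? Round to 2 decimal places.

429.56 mm²

At z = 19.08 mm: the cylinder: section is a regular 24-gon, circumradius r=6 (area = (24/2)·6.000²·sin(360°/24) = 111.81 mm²); the cube at (11.5, -3) is present — its section is the full 20.5×15.5 rectangle (area 317.75 mm²); Taking the union: the 2 present regions are separate (no shared area or edge), so areas and boundary lengths simply add and each stays a separate island — area = 429.56 mm²; (whole slice rotated 20° about Z — lengths, areas and connectivity unchanged). Overall, the cross-section has 2 separate islands. Net area = 429.56 mm².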